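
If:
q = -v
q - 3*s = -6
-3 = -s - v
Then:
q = -3/2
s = 3/2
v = 3/2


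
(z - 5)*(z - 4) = z^2 - 9*z + 20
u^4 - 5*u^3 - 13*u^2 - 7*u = u*(u - 7)*(u + 1)^2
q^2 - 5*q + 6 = (q - 3)*(q - 2)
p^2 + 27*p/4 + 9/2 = (p + 3/4)*(p + 6)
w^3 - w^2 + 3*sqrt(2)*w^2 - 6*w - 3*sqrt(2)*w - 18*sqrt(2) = (w - 3)*(w + 2)*(w + 3*sqrt(2))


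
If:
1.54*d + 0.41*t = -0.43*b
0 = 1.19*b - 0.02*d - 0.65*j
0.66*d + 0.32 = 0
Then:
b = 1.73643410852713 - 0.953488372093023*t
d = -0.48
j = 3.19392855206809 - 1.74561717352415*t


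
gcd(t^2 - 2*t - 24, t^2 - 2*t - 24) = t^2 - 2*t - 24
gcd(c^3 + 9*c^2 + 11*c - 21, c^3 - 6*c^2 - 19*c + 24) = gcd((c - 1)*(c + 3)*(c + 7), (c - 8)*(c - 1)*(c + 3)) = c^2 + 2*c - 3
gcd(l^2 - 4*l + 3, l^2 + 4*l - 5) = l - 1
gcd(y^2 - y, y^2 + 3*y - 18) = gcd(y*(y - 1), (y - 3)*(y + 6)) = 1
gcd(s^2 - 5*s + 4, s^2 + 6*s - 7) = s - 1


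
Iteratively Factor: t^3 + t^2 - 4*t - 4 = (t + 1)*(t^2 - 4) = (t - 2)*(t + 1)*(t + 2)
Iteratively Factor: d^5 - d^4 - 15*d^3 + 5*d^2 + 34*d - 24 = (d + 2)*(d^4 - 3*d^3 - 9*d^2 + 23*d - 12) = (d - 4)*(d + 2)*(d^3 + d^2 - 5*d + 3) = (d - 4)*(d - 1)*(d + 2)*(d^2 + 2*d - 3) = (d - 4)*(d - 1)*(d + 2)*(d + 3)*(d - 1)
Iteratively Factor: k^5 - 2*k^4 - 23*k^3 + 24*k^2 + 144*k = (k)*(k^4 - 2*k^3 - 23*k^2 + 24*k + 144) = k*(k + 3)*(k^3 - 5*k^2 - 8*k + 48) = k*(k + 3)^2*(k^2 - 8*k + 16) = k*(k - 4)*(k + 3)^2*(k - 4)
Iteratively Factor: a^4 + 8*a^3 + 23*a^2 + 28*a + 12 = (a + 2)*(a^3 + 6*a^2 + 11*a + 6) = (a + 1)*(a + 2)*(a^2 + 5*a + 6) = (a + 1)*(a + 2)^2*(a + 3)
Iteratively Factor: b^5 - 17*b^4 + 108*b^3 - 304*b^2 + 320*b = (b - 4)*(b^4 - 13*b^3 + 56*b^2 - 80*b) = b*(b - 4)*(b^3 - 13*b^2 + 56*b - 80) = b*(b - 4)^2*(b^2 - 9*b + 20) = b*(b - 4)^3*(b - 5)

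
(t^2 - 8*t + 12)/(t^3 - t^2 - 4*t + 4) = (t - 6)/(t^2 + t - 2)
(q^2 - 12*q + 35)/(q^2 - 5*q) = (q - 7)/q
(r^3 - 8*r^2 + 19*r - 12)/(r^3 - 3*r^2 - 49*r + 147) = (r^2 - 5*r + 4)/(r^2 - 49)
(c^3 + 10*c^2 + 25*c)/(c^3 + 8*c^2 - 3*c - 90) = c*(c + 5)/(c^2 + 3*c - 18)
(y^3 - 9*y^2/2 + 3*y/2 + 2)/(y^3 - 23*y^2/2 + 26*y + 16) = (y - 1)/(y - 8)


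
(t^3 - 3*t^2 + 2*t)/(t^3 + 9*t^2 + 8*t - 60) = t*(t - 1)/(t^2 + 11*t + 30)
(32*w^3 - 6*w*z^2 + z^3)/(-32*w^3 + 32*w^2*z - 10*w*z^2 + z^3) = (2*w + z)/(-2*w + z)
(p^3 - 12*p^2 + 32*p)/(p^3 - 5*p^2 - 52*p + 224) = p/(p + 7)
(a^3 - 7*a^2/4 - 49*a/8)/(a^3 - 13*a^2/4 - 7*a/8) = (4*a + 7)/(4*a + 1)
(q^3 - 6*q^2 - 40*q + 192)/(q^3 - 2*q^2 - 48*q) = (q - 4)/q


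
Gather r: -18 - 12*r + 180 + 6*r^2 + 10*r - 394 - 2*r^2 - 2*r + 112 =4*r^2 - 4*r - 120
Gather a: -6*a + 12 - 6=6 - 6*a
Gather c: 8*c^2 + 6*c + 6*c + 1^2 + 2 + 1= 8*c^2 + 12*c + 4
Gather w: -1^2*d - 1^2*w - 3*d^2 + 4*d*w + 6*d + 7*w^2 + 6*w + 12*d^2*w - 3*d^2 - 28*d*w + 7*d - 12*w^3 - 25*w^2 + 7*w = -6*d^2 + 12*d - 12*w^3 - 18*w^2 + w*(12*d^2 - 24*d + 12)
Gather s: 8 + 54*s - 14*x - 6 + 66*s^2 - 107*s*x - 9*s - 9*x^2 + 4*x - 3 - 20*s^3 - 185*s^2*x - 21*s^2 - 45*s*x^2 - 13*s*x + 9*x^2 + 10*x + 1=-20*s^3 + s^2*(45 - 185*x) + s*(-45*x^2 - 120*x + 45)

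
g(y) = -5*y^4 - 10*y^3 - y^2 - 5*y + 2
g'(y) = -20*y^3 - 30*y^2 - 2*y - 5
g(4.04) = -2025.89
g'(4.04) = -1821.51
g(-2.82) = -83.80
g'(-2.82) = 210.58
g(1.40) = -53.61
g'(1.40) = -121.48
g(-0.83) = 8.81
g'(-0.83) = -12.57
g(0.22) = 0.73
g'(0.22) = -7.10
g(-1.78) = 13.94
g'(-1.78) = 16.30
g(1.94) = -155.30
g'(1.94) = -267.82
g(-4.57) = -1222.49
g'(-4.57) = 1286.47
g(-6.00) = -4324.00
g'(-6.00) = 3247.00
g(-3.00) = -127.00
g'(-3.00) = 271.00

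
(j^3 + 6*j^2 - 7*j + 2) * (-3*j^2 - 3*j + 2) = -3*j^5 - 21*j^4 + 5*j^3 + 27*j^2 - 20*j + 4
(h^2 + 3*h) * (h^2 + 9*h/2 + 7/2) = h^4 + 15*h^3/2 + 17*h^2 + 21*h/2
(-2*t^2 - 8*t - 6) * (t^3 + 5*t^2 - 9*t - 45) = -2*t^5 - 18*t^4 - 28*t^3 + 132*t^2 + 414*t + 270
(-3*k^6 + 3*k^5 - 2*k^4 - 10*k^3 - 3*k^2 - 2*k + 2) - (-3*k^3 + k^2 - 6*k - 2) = -3*k^6 + 3*k^5 - 2*k^4 - 7*k^3 - 4*k^2 + 4*k + 4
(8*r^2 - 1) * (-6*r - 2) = -48*r^3 - 16*r^2 + 6*r + 2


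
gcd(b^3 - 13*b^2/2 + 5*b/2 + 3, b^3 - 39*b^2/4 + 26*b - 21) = b - 6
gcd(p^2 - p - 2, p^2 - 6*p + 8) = p - 2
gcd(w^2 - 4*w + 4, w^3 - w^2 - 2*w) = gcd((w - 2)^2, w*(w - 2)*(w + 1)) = w - 2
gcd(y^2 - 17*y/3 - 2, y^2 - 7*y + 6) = y - 6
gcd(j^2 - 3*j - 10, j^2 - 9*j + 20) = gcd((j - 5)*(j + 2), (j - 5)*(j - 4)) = j - 5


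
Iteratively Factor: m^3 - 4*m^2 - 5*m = (m + 1)*(m^2 - 5*m) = (m - 5)*(m + 1)*(m)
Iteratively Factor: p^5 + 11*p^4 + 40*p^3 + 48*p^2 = (p)*(p^4 + 11*p^3 + 40*p^2 + 48*p) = p*(p + 3)*(p^3 + 8*p^2 + 16*p) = p^2*(p + 3)*(p^2 + 8*p + 16) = p^2*(p + 3)*(p + 4)*(p + 4)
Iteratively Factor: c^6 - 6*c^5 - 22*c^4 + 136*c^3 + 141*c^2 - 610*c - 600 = (c - 5)*(c^5 - c^4 - 27*c^3 + c^2 + 146*c + 120) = (c - 5)^2*(c^4 + 4*c^3 - 7*c^2 - 34*c - 24) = (c - 5)^2*(c + 4)*(c^3 - 7*c - 6) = (c - 5)^2*(c - 3)*(c + 4)*(c^2 + 3*c + 2) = (c - 5)^2*(c - 3)*(c + 1)*(c + 4)*(c + 2)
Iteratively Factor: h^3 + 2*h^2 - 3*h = (h)*(h^2 + 2*h - 3) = h*(h + 3)*(h - 1)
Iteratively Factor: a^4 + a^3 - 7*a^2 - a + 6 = (a - 2)*(a^3 + 3*a^2 - a - 3) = (a - 2)*(a + 3)*(a^2 - 1) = (a - 2)*(a + 1)*(a + 3)*(a - 1)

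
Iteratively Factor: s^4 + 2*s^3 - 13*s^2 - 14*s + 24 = (s + 2)*(s^3 - 13*s + 12) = (s - 1)*(s + 2)*(s^2 + s - 12) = (s - 1)*(s + 2)*(s + 4)*(s - 3)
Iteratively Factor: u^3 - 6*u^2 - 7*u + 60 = (u + 3)*(u^2 - 9*u + 20) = (u - 5)*(u + 3)*(u - 4)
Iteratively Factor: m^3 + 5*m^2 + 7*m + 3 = (m + 1)*(m^2 + 4*m + 3) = (m + 1)^2*(m + 3)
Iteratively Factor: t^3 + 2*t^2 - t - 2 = (t + 2)*(t^2 - 1) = (t + 1)*(t + 2)*(t - 1)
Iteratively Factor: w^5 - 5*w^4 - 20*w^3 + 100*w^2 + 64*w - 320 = (w + 4)*(w^4 - 9*w^3 + 16*w^2 + 36*w - 80) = (w - 5)*(w + 4)*(w^3 - 4*w^2 - 4*w + 16) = (w - 5)*(w - 2)*(w + 4)*(w^2 - 2*w - 8) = (w - 5)*(w - 2)*(w + 2)*(w + 4)*(w - 4)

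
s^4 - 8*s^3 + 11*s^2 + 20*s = s*(s - 5)*(s - 4)*(s + 1)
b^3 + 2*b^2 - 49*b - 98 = (b - 7)*(b + 2)*(b + 7)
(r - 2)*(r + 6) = r^2 + 4*r - 12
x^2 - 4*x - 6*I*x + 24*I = (x - 4)*(x - 6*I)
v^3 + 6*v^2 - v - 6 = (v - 1)*(v + 1)*(v + 6)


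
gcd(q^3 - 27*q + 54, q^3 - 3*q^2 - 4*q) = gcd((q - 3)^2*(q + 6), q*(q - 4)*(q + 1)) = 1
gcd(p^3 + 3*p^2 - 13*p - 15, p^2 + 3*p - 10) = p + 5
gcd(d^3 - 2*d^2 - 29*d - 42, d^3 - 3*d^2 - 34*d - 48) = d^2 + 5*d + 6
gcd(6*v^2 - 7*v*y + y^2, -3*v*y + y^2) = 1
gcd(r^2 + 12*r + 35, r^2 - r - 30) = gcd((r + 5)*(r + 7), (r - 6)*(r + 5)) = r + 5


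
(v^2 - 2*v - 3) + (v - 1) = v^2 - v - 4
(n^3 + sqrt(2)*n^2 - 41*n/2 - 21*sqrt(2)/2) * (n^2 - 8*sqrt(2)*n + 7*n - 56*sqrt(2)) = n^5 - 7*sqrt(2)*n^4 + 7*n^4 - 49*sqrt(2)*n^3 - 73*n^3/2 - 511*n^2/2 + 307*sqrt(2)*n^2/2 + 168*n + 2149*sqrt(2)*n/2 + 1176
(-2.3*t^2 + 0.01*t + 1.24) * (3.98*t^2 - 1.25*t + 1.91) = -9.154*t^4 + 2.9148*t^3 + 0.5297*t^2 - 1.5309*t + 2.3684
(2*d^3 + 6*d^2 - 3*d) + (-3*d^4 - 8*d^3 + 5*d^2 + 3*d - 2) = -3*d^4 - 6*d^3 + 11*d^2 - 2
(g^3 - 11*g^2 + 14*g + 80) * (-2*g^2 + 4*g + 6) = -2*g^5 + 26*g^4 - 66*g^3 - 170*g^2 + 404*g + 480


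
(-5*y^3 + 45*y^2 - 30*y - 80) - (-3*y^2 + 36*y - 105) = -5*y^3 + 48*y^2 - 66*y + 25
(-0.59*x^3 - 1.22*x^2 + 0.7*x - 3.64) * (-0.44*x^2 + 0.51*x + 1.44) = 0.2596*x^5 + 0.2359*x^4 - 1.7798*x^3 + 0.2018*x^2 - 0.8484*x - 5.2416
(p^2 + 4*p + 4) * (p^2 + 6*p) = p^4 + 10*p^3 + 28*p^2 + 24*p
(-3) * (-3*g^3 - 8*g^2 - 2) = 9*g^3 + 24*g^2 + 6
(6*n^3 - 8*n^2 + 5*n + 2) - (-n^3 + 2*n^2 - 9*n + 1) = 7*n^3 - 10*n^2 + 14*n + 1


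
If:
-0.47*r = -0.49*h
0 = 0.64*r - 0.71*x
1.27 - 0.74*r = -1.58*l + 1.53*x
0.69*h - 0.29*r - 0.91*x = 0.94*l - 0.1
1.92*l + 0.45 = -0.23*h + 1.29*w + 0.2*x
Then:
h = 0.48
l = -0.13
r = 0.50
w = 0.17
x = 0.45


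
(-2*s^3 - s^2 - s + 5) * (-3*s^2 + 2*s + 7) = 6*s^5 - s^4 - 13*s^3 - 24*s^2 + 3*s + 35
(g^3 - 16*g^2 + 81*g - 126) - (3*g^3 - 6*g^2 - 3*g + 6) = -2*g^3 - 10*g^2 + 84*g - 132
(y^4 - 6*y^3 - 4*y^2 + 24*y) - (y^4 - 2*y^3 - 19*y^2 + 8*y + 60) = -4*y^3 + 15*y^2 + 16*y - 60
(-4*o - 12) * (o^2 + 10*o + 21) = -4*o^3 - 52*o^2 - 204*o - 252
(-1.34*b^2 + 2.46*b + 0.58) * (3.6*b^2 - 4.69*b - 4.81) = -4.824*b^4 + 15.1406*b^3 - 3.004*b^2 - 14.5528*b - 2.7898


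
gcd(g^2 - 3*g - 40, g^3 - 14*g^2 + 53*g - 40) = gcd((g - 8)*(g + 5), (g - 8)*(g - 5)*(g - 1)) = g - 8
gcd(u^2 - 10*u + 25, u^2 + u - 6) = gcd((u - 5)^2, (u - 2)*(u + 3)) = 1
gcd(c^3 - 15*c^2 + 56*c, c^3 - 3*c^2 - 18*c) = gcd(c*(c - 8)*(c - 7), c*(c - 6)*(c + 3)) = c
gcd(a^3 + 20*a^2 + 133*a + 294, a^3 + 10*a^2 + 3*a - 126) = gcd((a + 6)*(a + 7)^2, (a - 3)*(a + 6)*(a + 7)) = a^2 + 13*a + 42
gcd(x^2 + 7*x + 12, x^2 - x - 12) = x + 3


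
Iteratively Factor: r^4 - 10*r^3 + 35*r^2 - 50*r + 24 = (r - 4)*(r^3 - 6*r^2 + 11*r - 6) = (r - 4)*(r - 1)*(r^2 - 5*r + 6) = (r - 4)*(r - 2)*(r - 1)*(r - 3)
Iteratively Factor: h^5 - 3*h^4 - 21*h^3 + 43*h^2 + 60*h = (h - 3)*(h^4 - 21*h^2 - 20*h) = (h - 3)*(h + 4)*(h^3 - 4*h^2 - 5*h) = (h - 5)*(h - 3)*(h + 4)*(h^2 + h) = h*(h - 5)*(h - 3)*(h + 4)*(h + 1)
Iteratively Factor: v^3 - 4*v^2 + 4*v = (v - 2)*(v^2 - 2*v) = v*(v - 2)*(v - 2)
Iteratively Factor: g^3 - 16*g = (g - 4)*(g^2 + 4*g) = (g - 4)*(g + 4)*(g)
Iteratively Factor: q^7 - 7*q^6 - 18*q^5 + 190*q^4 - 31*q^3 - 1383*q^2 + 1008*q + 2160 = (q - 3)*(q^6 - 4*q^5 - 30*q^4 + 100*q^3 + 269*q^2 - 576*q - 720) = (q - 3)^2*(q^5 - q^4 - 33*q^3 + q^2 + 272*q + 240) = (q - 3)^2*(q + 4)*(q^4 - 5*q^3 - 13*q^2 + 53*q + 60) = (q - 3)^2*(q + 3)*(q + 4)*(q^3 - 8*q^2 + 11*q + 20) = (q - 5)*(q - 3)^2*(q + 3)*(q + 4)*(q^2 - 3*q - 4) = (q - 5)*(q - 3)^2*(q + 1)*(q + 3)*(q + 4)*(q - 4)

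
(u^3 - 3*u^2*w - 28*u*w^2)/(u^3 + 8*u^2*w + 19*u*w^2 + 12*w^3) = u*(u - 7*w)/(u^2 + 4*u*w + 3*w^2)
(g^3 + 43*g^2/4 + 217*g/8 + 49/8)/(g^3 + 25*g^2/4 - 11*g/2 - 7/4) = (g + 7/2)/(g - 1)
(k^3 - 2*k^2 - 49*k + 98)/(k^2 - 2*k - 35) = (k^2 + 5*k - 14)/(k + 5)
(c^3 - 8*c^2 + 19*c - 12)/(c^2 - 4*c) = c - 4 + 3/c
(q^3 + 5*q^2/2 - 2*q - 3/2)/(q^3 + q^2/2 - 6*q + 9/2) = (2*q + 1)/(2*q - 3)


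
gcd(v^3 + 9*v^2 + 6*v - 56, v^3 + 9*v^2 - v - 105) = v + 7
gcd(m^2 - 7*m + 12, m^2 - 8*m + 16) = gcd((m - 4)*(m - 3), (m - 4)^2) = m - 4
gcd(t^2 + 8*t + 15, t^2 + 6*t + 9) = t + 3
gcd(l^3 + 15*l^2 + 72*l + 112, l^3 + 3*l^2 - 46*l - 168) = l + 4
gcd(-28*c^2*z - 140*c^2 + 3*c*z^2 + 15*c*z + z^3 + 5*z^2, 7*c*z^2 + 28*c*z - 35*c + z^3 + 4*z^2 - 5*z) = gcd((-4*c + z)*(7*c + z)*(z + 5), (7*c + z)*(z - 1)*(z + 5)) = 7*c*z + 35*c + z^2 + 5*z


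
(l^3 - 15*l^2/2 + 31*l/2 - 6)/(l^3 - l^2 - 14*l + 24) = (l^2 - 9*l/2 + 2)/(l^2 + 2*l - 8)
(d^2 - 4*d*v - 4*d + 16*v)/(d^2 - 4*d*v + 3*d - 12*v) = (d - 4)/(d + 3)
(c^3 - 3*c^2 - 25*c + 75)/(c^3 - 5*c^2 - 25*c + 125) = (c - 3)/(c - 5)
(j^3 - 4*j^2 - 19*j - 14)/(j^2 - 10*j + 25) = (j^3 - 4*j^2 - 19*j - 14)/(j^2 - 10*j + 25)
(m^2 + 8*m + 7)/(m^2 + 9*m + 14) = (m + 1)/(m + 2)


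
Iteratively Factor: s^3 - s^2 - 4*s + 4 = (s + 2)*(s^2 - 3*s + 2) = (s - 2)*(s + 2)*(s - 1)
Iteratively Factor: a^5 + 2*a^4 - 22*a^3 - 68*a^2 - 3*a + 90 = (a + 3)*(a^4 - a^3 - 19*a^2 - 11*a + 30) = (a + 2)*(a + 3)*(a^3 - 3*a^2 - 13*a + 15) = (a - 1)*(a + 2)*(a + 3)*(a^2 - 2*a - 15) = (a - 5)*(a - 1)*(a + 2)*(a + 3)*(a + 3)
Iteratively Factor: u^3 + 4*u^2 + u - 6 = (u + 3)*(u^2 + u - 2) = (u - 1)*(u + 3)*(u + 2)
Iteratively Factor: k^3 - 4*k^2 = (k)*(k^2 - 4*k) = k^2*(k - 4)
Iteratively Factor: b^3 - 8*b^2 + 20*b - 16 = (b - 2)*(b^2 - 6*b + 8) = (b - 4)*(b - 2)*(b - 2)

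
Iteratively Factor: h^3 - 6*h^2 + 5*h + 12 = (h - 3)*(h^2 - 3*h - 4) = (h - 3)*(h + 1)*(h - 4)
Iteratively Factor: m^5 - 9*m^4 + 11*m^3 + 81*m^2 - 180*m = (m - 4)*(m^4 - 5*m^3 - 9*m^2 + 45*m) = m*(m - 4)*(m^3 - 5*m^2 - 9*m + 45) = m*(m - 4)*(m + 3)*(m^2 - 8*m + 15) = m*(m - 5)*(m - 4)*(m + 3)*(m - 3)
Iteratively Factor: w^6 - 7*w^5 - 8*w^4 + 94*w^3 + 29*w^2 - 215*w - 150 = (w + 1)*(w^5 - 8*w^4 + 94*w^2 - 65*w - 150) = (w - 2)*(w + 1)*(w^4 - 6*w^3 - 12*w^2 + 70*w + 75) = (w - 5)*(w - 2)*(w + 1)*(w^3 - w^2 - 17*w - 15) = (w - 5)^2*(w - 2)*(w + 1)*(w^2 + 4*w + 3) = (w - 5)^2*(w - 2)*(w + 1)*(w + 3)*(w + 1)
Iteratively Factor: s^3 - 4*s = (s - 2)*(s^2 + 2*s) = (s - 2)*(s + 2)*(s)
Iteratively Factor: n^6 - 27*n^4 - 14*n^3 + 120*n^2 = (n - 5)*(n^5 + 5*n^4 - 2*n^3 - 24*n^2) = (n - 5)*(n + 4)*(n^4 + n^3 - 6*n^2) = n*(n - 5)*(n + 4)*(n^3 + n^2 - 6*n) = n^2*(n - 5)*(n + 4)*(n^2 + n - 6) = n^2*(n - 5)*(n + 3)*(n + 4)*(n - 2)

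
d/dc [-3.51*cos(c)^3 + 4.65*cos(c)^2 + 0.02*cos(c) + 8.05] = (10.53*cos(c)^2 - 9.3*cos(c) - 0.02)*sin(c)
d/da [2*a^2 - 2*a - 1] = 4*a - 2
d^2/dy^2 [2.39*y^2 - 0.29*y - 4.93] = 4.78000000000000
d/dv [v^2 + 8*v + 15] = 2*v + 8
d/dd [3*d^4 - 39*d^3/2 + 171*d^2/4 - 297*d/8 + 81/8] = 12*d^3 - 117*d^2/2 + 171*d/2 - 297/8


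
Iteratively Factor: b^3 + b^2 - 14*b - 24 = (b + 2)*(b^2 - b - 12) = (b + 2)*(b + 3)*(b - 4)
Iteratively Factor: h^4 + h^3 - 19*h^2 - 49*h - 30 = (h + 1)*(h^3 - 19*h - 30) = (h + 1)*(h + 2)*(h^2 - 2*h - 15) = (h + 1)*(h + 2)*(h + 3)*(h - 5)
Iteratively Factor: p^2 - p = (p)*(p - 1)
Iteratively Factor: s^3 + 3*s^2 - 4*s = (s + 4)*(s^2 - s) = s*(s + 4)*(s - 1)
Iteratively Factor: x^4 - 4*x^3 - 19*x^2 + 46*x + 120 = (x + 2)*(x^3 - 6*x^2 - 7*x + 60) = (x + 2)*(x + 3)*(x^2 - 9*x + 20) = (x - 4)*(x + 2)*(x + 3)*(x - 5)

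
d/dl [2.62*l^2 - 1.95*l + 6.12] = 5.24*l - 1.95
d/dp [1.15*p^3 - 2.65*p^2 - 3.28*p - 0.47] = 3.45*p^2 - 5.3*p - 3.28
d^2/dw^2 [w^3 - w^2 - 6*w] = 6*w - 2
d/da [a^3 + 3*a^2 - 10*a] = 3*a^2 + 6*a - 10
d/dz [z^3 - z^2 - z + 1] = 3*z^2 - 2*z - 1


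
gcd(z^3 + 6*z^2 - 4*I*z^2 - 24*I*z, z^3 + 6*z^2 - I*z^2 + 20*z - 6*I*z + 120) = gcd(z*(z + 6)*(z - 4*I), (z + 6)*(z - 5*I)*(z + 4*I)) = z + 6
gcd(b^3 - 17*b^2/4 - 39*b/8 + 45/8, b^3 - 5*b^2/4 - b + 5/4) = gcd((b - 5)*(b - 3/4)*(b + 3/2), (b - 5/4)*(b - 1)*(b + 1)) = 1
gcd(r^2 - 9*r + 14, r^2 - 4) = r - 2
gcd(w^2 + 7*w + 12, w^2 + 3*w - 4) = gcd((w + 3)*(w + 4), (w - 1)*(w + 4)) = w + 4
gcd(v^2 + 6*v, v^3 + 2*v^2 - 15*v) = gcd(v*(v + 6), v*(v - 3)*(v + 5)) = v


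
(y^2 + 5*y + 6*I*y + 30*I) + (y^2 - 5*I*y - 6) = 2*y^2 + 5*y + I*y - 6 + 30*I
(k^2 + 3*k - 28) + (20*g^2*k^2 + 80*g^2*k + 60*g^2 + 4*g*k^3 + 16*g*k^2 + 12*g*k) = 20*g^2*k^2 + 80*g^2*k + 60*g^2 + 4*g*k^3 + 16*g*k^2 + 12*g*k + k^2 + 3*k - 28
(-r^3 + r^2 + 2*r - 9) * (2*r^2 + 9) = -2*r^5 + 2*r^4 - 5*r^3 - 9*r^2 + 18*r - 81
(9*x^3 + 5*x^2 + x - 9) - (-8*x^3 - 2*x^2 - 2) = 17*x^3 + 7*x^2 + x - 7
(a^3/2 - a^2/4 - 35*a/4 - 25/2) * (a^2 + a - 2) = a^5/2 + a^4/4 - 10*a^3 - 83*a^2/4 + 5*a + 25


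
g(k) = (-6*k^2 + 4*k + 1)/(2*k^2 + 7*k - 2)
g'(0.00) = -3.75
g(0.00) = -0.50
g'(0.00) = -3.75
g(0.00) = -0.50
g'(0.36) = -23.52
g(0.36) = 2.13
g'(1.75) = -0.50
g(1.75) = -0.63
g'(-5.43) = -4.44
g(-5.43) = -10.42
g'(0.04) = -4.84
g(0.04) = -0.67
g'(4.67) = -0.18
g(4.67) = -1.50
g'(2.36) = -0.37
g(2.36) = -0.90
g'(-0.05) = -2.93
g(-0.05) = -0.33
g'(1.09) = -0.82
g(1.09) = -0.22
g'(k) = (4 - 12*k)/(2*k^2 + 7*k - 2) + (-4*k - 7)*(-6*k^2 + 4*k + 1)/(2*k^2 + 7*k - 2)^2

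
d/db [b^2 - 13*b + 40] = 2*b - 13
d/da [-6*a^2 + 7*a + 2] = 7 - 12*a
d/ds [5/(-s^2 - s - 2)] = 5*(2*s + 1)/(s^2 + s + 2)^2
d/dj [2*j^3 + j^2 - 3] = 2*j*(3*j + 1)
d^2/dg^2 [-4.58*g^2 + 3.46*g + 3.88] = -9.16000000000000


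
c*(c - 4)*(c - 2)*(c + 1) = c^4 - 5*c^3 + 2*c^2 + 8*c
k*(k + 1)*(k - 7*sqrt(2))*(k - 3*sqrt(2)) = k^4 - 10*sqrt(2)*k^3 + k^3 - 10*sqrt(2)*k^2 + 42*k^2 + 42*k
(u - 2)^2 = u^2 - 4*u + 4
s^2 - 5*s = s*(s - 5)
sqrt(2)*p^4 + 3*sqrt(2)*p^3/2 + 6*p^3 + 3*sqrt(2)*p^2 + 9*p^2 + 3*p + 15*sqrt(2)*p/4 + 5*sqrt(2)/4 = (p + 1/2)*(p + 1)*(p + 5*sqrt(2)/2)*(sqrt(2)*p + 1)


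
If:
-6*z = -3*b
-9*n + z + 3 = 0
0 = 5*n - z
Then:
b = 15/2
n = 3/4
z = 15/4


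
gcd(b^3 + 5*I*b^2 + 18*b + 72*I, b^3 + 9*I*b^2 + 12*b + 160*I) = b - 4*I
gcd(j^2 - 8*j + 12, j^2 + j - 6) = j - 2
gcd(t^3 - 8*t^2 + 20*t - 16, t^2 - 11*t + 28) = t - 4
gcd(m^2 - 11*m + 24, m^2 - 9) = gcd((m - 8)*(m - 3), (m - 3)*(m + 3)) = m - 3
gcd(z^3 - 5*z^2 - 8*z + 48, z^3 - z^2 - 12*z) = z^2 - z - 12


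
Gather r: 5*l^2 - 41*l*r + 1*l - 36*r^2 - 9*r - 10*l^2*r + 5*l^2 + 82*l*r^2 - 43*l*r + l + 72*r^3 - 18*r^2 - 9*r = 10*l^2 + 2*l + 72*r^3 + r^2*(82*l - 54) + r*(-10*l^2 - 84*l - 18)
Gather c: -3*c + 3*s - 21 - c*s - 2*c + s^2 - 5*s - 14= c*(-s - 5) + s^2 - 2*s - 35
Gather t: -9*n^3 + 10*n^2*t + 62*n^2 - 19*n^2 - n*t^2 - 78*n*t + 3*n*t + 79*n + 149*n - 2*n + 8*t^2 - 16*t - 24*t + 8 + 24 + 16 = -9*n^3 + 43*n^2 + 226*n + t^2*(8 - n) + t*(10*n^2 - 75*n - 40) + 48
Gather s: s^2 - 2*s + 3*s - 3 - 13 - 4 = s^2 + s - 20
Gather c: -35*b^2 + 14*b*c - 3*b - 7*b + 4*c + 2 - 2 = -35*b^2 - 10*b + c*(14*b + 4)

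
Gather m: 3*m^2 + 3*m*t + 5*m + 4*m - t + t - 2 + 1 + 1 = 3*m^2 + m*(3*t + 9)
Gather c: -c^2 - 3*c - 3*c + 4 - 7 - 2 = -c^2 - 6*c - 5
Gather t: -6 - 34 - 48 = -88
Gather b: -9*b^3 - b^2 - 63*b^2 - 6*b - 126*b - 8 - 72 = -9*b^3 - 64*b^2 - 132*b - 80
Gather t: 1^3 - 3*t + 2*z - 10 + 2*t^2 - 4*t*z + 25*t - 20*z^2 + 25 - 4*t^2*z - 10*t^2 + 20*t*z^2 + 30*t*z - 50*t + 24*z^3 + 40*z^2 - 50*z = t^2*(-4*z - 8) + t*(20*z^2 + 26*z - 28) + 24*z^3 + 20*z^2 - 48*z + 16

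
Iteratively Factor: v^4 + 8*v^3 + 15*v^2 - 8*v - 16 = (v + 1)*(v^3 + 7*v^2 + 8*v - 16) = (v + 1)*(v + 4)*(v^2 + 3*v - 4) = (v - 1)*(v + 1)*(v + 4)*(v + 4)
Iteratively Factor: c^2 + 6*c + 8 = (c + 4)*(c + 2)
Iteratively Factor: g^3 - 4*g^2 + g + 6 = (g - 3)*(g^2 - g - 2) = (g - 3)*(g - 2)*(g + 1)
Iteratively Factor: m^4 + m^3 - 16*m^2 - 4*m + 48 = (m + 2)*(m^3 - m^2 - 14*m + 24) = (m - 3)*(m + 2)*(m^2 + 2*m - 8) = (m - 3)*(m - 2)*(m + 2)*(m + 4)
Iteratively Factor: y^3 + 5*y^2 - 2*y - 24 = (y - 2)*(y^2 + 7*y + 12) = (y - 2)*(y + 3)*(y + 4)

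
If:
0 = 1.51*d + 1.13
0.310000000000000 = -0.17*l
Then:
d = -0.75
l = -1.82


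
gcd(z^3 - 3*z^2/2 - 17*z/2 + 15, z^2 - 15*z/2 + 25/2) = z - 5/2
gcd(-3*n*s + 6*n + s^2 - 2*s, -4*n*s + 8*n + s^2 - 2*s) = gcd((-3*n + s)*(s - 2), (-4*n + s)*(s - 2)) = s - 2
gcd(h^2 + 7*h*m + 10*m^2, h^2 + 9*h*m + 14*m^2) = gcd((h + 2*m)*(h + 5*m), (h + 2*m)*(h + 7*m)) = h + 2*m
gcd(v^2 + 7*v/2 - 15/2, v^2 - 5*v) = 1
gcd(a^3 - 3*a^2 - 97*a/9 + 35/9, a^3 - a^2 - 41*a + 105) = a - 5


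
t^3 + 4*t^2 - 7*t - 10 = (t - 2)*(t + 1)*(t + 5)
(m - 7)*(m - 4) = m^2 - 11*m + 28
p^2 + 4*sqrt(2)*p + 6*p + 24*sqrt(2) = (p + 6)*(p + 4*sqrt(2))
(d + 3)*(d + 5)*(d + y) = d^3 + d^2*y + 8*d^2 + 8*d*y + 15*d + 15*y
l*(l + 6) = l^2 + 6*l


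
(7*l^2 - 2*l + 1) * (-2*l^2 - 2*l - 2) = -14*l^4 - 10*l^3 - 12*l^2 + 2*l - 2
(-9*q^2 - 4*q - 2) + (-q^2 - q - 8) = -10*q^2 - 5*q - 10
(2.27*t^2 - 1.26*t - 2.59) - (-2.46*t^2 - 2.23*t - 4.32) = 4.73*t^2 + 0.97*t + 1.73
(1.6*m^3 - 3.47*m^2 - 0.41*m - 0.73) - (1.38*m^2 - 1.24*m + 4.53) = 1.6*m^3 - 4.85*m^2 + 0.83*m - 5.26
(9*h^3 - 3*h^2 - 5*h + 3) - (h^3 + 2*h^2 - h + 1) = 8*h^3 - 5*h^2 - 4*h + 2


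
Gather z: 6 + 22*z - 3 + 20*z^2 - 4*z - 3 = 20*z^2 + 18*z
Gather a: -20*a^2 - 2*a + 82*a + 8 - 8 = -20*a^2 + 80*a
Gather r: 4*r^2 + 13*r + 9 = 4*r^2 + 13*r + 9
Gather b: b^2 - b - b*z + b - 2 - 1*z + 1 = b^2 - b*z - z - 1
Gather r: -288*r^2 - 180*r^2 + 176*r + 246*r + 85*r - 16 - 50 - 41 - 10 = -468*r^2 + 507*r - 117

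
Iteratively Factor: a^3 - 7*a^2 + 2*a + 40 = (a + 2)*(a^2 - 9*a + 20) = (a - 4)*(a + 2)*(a - 5)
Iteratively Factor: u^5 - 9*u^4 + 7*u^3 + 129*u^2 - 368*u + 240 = (u - 3)*(u^4 - 6*u^3 - 11*u^2 + 96*u - 80) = (u - 5)*(u - 3)*(u^3 - u^2 - 16*u + 16) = (u - 5)*(u - 4)*(u - 3)*(u^2 + 3*u - 4) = (u - 5)*(u - 4)*(u - 3)*(u + 4)*(u - 1)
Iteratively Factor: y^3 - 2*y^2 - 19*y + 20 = (y - 1)*(y^2 - y - 20) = (y - 5)*(y - 1)*(y + 4)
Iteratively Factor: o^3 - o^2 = (o - 1)*(o^2) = o*(o - 1)*(o)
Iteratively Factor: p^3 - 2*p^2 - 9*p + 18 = (p - 3)*(p^2 + p - 6) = (p - 3)*(p - 2)*(p + 3)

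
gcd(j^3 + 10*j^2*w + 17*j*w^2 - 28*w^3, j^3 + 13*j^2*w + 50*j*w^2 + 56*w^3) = j^2 + 11*j*w + 28*w^2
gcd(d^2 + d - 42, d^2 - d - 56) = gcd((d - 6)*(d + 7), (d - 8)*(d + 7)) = d + 7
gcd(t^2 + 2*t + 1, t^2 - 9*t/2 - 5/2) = 1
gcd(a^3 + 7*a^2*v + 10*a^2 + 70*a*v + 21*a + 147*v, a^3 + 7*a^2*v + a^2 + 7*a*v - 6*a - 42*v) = a^2 + 7*a*v + 3*a + 21*v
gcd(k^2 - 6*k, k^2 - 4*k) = k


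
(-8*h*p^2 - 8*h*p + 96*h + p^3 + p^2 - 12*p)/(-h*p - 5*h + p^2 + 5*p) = (8*h*p^2 + 8*h*p - 96*h - p^3 - p^2 + 12*p)/(h*p + 5*h - p^2 - 5*p)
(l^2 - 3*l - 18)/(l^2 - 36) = (l + 3)/(l + 6)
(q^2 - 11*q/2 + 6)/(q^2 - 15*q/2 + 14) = (2*q - 3)/(2*q - 7)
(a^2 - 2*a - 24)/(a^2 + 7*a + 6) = (a^2 - 2*a - 24)/(a^2 + 7*a + 6)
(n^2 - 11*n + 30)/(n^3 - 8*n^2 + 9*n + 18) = (n - 5)/(n^2 - 2*n - 3)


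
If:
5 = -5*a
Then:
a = -1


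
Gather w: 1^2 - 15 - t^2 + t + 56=-t^2 + t + 42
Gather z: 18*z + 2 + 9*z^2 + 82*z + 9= 9*z^2 + 100*z + 11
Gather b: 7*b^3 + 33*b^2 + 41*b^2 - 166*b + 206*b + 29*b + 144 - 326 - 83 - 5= 7*b^3 + 74*b^2 + 69*b - 270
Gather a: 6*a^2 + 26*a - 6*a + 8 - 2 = 6*a^2 + 20*a + 6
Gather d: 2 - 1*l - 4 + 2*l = l - 2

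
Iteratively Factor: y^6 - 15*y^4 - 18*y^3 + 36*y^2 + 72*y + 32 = (y - 4)*(y^5 + 4*y^4 + y^3 - 14*y^2 - 20*y - 8) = (y - 4)*(y + 2)*(y^4 + 2*y^3 - 3*y^2 - 8*y - 4) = (y - 4)*(y + 2)^2*(y^3 - 3*y - 2) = (y - 4)*(y + 1)*(y + 2)^2*(y^2 - y - 2) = (y - 4)*(y + 1)^2*(y + 2)^2*(y - 2)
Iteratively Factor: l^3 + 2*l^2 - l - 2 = (l - 1)*(l^2 + 3*l + 2) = (l - 1)*(l + 1)*(l + 2)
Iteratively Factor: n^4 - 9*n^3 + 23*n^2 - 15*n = (n)*(n^3 - 9*n^2 + 23*n - 15) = n*(n - 1)*(n^2 - 8*n + 15) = n*(n - 3)*(n - 1)*(n - 5)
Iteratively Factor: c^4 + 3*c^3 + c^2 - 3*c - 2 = (c + 1)*(c^3 + 2*c^2 - c - 2) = (c - 1)*(c + 1)*(c^2 + 3*c + 2) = (c - 1)*(c + 1)^2*(c + 2)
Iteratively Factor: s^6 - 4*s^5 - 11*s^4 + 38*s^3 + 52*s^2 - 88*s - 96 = (s + 2)*(s^5 - 6*s^4 + s^3 + 36*s^2 - 20*s - 48) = (s - 4)*(s + 2)*(s^4 - 2*s^3 - 7*s^2 + 8*s + 12) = (s - 4)*(s - 2)*(s + 2)*(s^3 - 7*s - 6) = (s - 4)*(s - 3)*(s - 2)*(s + 2)*(s^2 + 3*s + 2) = (s - 4)*(s - 3)*(s - 2)*(s + 2)^2*(s + 1)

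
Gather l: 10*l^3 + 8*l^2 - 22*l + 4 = 10*l^3 + 8*l^2 - 22*l + 4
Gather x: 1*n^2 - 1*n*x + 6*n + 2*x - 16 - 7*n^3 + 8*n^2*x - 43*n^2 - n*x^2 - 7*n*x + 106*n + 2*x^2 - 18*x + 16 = -7*n^3 - 42*n^2 + 112*n + x^2*(2 - n) + x*(8*n^2 - 8*n - 16)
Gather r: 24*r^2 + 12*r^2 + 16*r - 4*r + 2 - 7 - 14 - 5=36*r^2 + 12*r - 24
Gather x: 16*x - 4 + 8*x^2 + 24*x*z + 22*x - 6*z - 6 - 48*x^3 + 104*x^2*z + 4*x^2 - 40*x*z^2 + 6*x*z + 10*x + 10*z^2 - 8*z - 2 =-48*x^3 + x^2*(104*z + 12) + x*(-40*z^2 + 30*z + 48) + 10*z^2 - 14*z - 12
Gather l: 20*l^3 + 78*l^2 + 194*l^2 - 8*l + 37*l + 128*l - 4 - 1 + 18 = 20*l^3 + 272*l^2 + 157*l + 13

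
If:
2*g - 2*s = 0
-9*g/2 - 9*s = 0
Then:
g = 0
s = 0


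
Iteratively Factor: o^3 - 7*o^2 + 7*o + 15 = (o + 1)*(o^2 - 8*o + 15) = (o - 3)*(o + 1)*(o - 5)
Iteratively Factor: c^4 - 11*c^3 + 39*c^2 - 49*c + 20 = (c - 4)*(c^3 - 7*c^2 + 11*c - 5) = (c - 5)*(c - 4)*(c^2 - 2*c + 1) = (c - 5)*(c - 4)*(c - 1)*(c - 1)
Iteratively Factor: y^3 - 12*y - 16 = (y + 2)*(y^2 - 2*y - 8) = (y - 4)*(y + 2)*(y + 2)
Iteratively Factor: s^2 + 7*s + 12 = (s + 3)*(s + 4)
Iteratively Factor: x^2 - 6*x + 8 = (x - 2)*(x - 4)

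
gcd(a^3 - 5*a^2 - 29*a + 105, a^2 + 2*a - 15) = a^2 + 2*a - 15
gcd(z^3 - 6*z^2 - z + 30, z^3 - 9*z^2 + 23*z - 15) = z^2 - 8*z + 15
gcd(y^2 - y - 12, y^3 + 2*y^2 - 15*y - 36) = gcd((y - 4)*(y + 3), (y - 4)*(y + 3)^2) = y^2 - y - 12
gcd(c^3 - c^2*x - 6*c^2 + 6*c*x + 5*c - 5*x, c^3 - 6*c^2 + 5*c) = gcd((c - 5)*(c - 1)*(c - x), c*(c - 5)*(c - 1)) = c^2 - 6*c + 5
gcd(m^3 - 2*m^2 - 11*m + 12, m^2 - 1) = m - 1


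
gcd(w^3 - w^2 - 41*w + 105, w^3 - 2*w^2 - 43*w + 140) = w^2 + 2*w - 35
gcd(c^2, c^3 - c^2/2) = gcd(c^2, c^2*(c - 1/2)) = c^2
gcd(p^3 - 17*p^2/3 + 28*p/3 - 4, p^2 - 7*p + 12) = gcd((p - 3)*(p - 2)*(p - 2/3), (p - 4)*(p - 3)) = p - 3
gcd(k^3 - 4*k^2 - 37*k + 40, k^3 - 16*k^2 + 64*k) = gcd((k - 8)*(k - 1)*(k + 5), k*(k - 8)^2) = k - 8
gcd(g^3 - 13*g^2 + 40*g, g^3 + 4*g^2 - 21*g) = g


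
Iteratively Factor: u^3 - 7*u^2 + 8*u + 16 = (u + 1)*(u^2 - 8*u + 16) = (u - 4)*(u + 1)*(u - 4)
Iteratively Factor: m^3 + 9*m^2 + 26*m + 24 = (m + 2)*(m^2 + 7*m + 12) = (m + 2)*(m + 4)*(m + 3)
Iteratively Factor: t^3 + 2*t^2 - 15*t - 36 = (t + 3)*(t^2 - t - 12) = (t - 4)*(t + 3)*(t + 3)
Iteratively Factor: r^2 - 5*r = (r - 5)*(r)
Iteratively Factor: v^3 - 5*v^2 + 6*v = (v)*(v^2 - 5*v + 6) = v*(v - 2)*(v - 3)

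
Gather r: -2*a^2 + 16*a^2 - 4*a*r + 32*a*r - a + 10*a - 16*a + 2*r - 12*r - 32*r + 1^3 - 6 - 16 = 14*a^2 - 7*a + r*(28*a - 42) - 21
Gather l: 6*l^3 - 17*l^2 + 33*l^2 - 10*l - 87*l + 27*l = 6*l^3 + 16*l^2 - 70*l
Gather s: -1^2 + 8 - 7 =0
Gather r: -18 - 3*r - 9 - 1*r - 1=-4*r - 28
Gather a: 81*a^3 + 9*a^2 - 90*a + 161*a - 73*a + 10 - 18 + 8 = 81*a^3 + 9*a^2 - 2*a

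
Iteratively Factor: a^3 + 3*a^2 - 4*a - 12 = (a - 2)*(a^2 + 5*a + 6) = (a - 2)*(a + 2)*(a + 3)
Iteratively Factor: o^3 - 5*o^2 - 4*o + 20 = (o + 2)*(o^2 - 7*o + 10) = (o - 5)*(o + 2)*(o - 2)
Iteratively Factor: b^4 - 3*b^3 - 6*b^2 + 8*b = (b - 1)*(b^3 - 2*b^2 - 8*b) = b*(b - 1)*(b^2 - 2*b - 8) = b*(b - 4)*(b - 1)*(b + 2)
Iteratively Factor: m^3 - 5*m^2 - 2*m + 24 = (m - 3)*(m^2 - 2*m - 8) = (m - 3)*(m + 2)*(m - 4)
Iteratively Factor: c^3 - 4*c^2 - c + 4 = (c + 1)*(c^2 - 5*c + 4) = (c - 4)*(c + 1)*(c - 1)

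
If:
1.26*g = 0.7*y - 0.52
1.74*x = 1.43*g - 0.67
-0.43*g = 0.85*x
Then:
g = 0.29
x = -0.15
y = 1.26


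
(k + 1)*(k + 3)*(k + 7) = k^3 + 11*k^2 + 31*k + 21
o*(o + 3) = o^2 + 3*o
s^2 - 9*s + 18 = (s - 6)*(s - 3)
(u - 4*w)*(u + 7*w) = u^2 + 3*u*w - 28*w^2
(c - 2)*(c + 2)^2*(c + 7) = c^4 + 9*c^3 + 10*c^2 - 36*c - 56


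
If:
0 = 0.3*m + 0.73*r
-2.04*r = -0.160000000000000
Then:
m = -0.19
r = 0.08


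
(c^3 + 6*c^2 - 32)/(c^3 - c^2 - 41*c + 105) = (c^3 + 6*c^2 - 32)/(c^3 - c^2 - 41*c + 105)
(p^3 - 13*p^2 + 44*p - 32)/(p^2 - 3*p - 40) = (p^2 - 5*p + 4)/(p + 5)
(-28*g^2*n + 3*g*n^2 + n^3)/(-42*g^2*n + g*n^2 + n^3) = (4*g - n)/(6*g - n)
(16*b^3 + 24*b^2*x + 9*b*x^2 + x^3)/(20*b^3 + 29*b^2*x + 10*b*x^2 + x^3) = (4*b + x)/(5*b + x)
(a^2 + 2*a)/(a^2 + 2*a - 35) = a*(a + 2)/(a^2 + 2*a - 35)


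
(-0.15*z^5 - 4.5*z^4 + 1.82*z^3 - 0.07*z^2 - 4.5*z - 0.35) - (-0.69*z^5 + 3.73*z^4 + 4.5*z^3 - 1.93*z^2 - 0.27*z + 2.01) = 0.54*z^5 - 8.23*z^4 - 2.68*z^3 + 1.86*z^2 - 4.23*z - 2.36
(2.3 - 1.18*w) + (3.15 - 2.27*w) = 5.45 - 3.45*w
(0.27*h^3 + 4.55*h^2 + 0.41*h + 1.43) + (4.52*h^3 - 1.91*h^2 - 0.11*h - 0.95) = 4.79*h^3 + 2.64*h^2 + 0.3*h + 0.48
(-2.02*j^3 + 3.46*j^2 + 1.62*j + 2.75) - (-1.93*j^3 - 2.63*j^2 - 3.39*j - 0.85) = -0.0900000000000001*j^3 + 6.09*j^2 + 5.01*j + 3.6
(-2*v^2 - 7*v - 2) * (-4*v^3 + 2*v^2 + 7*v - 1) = 8*v^5 + 24*v^4 - 20*v^3 - 51*v^2 - 7*v + 2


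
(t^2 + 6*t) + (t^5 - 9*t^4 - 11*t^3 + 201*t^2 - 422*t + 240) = t^5 - 9*t^4 - 11*t^3 + 202*t^2 - 416*t + 240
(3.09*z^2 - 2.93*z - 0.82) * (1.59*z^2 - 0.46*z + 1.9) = 4.9131*z^4 - 6.0801*z^3 + 5.915*z^2 - 5.1898*z - 1.558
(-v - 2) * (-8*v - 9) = 8*v^2 + 25*v + 18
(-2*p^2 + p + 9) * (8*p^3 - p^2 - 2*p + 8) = -16*p^5 + 10*p^4 + 75*p^3 - 27*p^2 - 10*p + 72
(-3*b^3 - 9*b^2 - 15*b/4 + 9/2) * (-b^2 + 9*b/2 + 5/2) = 3*b^5 - 9*b^4/2 - 177*b^3/4 - 351*b^2/8 + 87*b/8 + 45/4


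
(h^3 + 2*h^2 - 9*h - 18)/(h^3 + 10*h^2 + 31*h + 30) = (h - 3)/(h + 5)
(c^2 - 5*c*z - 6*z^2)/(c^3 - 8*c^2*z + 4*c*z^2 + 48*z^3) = (-c - z)/(-c^2 + 2*c*z + 8*z^2)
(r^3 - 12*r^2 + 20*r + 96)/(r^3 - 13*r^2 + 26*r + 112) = (r - 6)/(r - 7)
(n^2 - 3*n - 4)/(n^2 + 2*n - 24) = (n + 1)/(n + 6)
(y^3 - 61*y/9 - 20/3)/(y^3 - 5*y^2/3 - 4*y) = (y + 5/3)/y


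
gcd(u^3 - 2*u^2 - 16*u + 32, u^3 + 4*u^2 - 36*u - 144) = u + 4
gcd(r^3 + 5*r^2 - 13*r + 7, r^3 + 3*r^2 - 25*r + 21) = r^2 + 6*r - 7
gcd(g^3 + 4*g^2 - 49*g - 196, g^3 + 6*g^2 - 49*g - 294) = g^2 - 49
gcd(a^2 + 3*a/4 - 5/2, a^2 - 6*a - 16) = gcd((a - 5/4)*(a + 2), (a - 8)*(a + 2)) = a + 2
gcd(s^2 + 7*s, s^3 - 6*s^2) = s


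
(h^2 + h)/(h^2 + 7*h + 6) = h/(h + 6)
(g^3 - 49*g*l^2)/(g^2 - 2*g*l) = (g^2 - 49*l^2)/(g - 2*l)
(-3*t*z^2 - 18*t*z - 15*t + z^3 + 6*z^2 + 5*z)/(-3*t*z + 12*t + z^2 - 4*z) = (z^2 + 6*z + 5)/(z - 4)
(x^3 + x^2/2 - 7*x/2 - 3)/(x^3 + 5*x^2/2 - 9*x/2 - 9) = (x + 1)/(x + 3)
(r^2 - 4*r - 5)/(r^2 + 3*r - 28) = (r^2 - 4*r - 5)/(r^2 + 3*r - 28)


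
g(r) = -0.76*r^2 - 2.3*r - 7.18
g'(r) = -1.52*r - 2.3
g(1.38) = -11.80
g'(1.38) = -4.40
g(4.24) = -30.59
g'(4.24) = -8.74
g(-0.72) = -5.92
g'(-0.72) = -1.21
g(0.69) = -9.13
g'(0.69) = -3.35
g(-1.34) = -5.46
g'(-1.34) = -0.26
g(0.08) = -7.37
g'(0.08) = -2.42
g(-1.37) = -5.46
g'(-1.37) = -0.22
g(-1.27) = -5.48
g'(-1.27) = -0.37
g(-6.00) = -20.74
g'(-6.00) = 6.82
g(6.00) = -48.34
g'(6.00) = -11.42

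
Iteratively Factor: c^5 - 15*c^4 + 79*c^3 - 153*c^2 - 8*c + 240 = (c - 4)*(c^4 - 11*c^3 + 35*c^2 - 13*c - 60) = (c - 4)*(c - 3)*(c^3 - 8*c^2 + 11*c + 20) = (c - 4)^2*(c - 3)*(c^2 - 4*c - 5) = (c - 4)^2*(c - 3)*(c + 1)*(c - 5)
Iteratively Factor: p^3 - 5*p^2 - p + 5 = (p + 1)*(p^2 - 6*p + 5) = (p - 5)*(p + 1)*(p - 1)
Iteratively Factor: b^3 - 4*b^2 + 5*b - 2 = (b - 1)*(b^2 - 3*b + 2) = (b - 2)*(b - 1)*(b - 1)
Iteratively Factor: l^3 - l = (l)*(l^2 - 1) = l*(l + 1)*(l - 1)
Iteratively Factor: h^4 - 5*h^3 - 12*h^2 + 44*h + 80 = (h - 4)*(h^3 - h^2 - 16*h - 20) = (h - 5)*(h - 4)*(h^2 + 4*h + 4) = (h - 5)*(h - 4)*(h + 2)*(h + 2)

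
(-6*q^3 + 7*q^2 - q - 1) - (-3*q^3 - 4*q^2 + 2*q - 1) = -3*q^3 + 11*q^2 - 3*q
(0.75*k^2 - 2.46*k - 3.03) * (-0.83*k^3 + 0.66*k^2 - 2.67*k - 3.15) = -0.6225*k^5 + 2.5368*k^4 - 1.1112*k^3 + 2.2059*k^2 + 15.8391*k + 9.5445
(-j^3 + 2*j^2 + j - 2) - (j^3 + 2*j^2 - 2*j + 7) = -2*j^3 + 3*j - 9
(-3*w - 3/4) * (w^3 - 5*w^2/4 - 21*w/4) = -3*w^4 + 3*w^3 + 267*w^2/16 + 63*w/16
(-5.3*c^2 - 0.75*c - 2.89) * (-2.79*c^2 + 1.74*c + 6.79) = 14.787*c^4 - 7.1295*c^3 - 29.2289*c^2 - 10.1211*c - 19.6231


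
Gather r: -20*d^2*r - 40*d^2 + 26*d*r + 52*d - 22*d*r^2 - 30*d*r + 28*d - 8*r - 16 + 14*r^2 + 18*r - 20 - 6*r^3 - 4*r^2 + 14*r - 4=-40*d^2 + 80*d - 6*r^3 + r^2*(10 - 22*d) + r*(-20*d^2 - 4*d + 24) - 40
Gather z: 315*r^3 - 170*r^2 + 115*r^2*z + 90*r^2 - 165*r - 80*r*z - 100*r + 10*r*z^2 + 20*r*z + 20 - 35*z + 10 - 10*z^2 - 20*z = 315*r^3 - 80*r^2 - 265*r + z^2*(10*r - 10) + z*(115*r^2 - 60*r - 55) + 30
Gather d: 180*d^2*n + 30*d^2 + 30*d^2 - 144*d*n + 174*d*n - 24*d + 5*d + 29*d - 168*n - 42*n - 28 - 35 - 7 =d^2*(180*n + 60) + d*(30*n + 10) - 210*n - 70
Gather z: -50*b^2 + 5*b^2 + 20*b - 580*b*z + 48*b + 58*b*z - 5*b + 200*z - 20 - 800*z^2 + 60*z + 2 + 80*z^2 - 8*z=-45*b^2 + 63*b - 720*z^2 + z*(252 - 522*b) - 18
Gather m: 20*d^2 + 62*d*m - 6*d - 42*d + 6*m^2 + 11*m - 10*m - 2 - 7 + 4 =20*d^2 - 48*d + 6*m^2 + m*(62*d + 1) - 5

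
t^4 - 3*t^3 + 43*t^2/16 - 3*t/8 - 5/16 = (t - 5/4)*(t - 1)^2*(t + 1/4)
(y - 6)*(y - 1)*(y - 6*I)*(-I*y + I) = -I*y^4 - 6*y^3 + 8*I*y^3 + 48*y^2 - 13*I*y^2 - 78*y + 6*I*y + 36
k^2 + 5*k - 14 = (k - 2)*(k + 7)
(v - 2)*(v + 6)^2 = v^3 + 10*v^2 + 12*v - 72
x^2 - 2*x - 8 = (x - 4)*(x + 2)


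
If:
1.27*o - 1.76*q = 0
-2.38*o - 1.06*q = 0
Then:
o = 0.00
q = 0.00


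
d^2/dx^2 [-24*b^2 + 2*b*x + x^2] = 2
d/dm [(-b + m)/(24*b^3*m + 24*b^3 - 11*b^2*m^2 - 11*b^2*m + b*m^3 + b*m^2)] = (24*b^2*m + 24*b^2 - 11*b*m^2 - 11*b*m + m^3 + m^2 + (b - m)*(24*b^2 - 22*b*m - 11*b + 3*m^2 + 2*m))/(b*(24*b^2*m + 24*b^2 - 11*b*m^2 - 11*b*m + m^3 + m^2)^2)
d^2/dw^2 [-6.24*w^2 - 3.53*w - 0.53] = -12.4800000000000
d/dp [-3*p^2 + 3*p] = 3 - 6*p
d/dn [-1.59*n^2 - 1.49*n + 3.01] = -3.18*n - 1.49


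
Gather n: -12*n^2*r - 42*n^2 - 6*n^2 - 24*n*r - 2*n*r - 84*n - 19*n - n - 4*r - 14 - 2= n^2*(-12*r - 48) + n*(-26*r - 104) - 4*r - 16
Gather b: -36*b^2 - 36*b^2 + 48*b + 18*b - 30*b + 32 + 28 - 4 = -72*b^2 + 36*b + 56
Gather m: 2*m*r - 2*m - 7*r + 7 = m*(2*r - 2) - 7*r + 7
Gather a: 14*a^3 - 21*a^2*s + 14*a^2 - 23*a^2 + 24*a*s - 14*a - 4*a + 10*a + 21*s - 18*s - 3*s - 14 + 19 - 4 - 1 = 14*a^3 + a^2*(-21*s - 9) + a*(24*s - 8)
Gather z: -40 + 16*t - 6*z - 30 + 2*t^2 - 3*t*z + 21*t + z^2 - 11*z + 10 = 2*t^2 + 37*t + z^2 + z*(-3*t - 17) - 60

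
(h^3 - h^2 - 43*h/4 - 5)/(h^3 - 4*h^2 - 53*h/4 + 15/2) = (2*h^2 - 7*h - 4)/(2*h^2 - 13*h + 6)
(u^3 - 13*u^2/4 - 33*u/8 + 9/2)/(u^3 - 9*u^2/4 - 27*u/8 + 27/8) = (u - 4)/(u - 3)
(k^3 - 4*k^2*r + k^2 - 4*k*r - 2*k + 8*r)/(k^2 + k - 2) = k - 4*r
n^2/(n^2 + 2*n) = n/(n + 2)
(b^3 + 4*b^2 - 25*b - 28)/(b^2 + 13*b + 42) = (b^2 - 3*b - 4)/(b + 6)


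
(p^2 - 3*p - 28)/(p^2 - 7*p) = (p + 4)/p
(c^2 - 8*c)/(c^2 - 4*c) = (c - 8)/(c - 4)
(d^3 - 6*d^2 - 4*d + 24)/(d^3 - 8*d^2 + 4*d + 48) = (d - 2)/(d - 4)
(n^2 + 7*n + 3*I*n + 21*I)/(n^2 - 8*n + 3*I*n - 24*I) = (n + 7)/(n - 8)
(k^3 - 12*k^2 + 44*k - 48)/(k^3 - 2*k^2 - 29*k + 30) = (k^2 - 6*k + 8)/(k^2 + 4*k - 5)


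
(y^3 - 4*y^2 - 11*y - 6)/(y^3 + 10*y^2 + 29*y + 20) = (y^2 - 5*y - 6)/(y^2 + 9*y + 20)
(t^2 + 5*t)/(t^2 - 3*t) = (t + 5)/(t - 3)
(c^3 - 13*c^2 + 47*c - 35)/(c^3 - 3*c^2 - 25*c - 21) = (c^2 - 6*c + 5)/(c^2 + 4*c + 3)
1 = 1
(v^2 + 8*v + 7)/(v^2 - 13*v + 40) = (v^2 + 8*v + 7)/(v^2 - 13*v + 40)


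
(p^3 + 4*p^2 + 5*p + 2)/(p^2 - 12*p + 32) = (p^3 + 4*p^2 + 5*p + 2)/(p^2 - 12*p + 32)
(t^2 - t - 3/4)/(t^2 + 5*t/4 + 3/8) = 2*(2*t - 3)/(4*t + 3)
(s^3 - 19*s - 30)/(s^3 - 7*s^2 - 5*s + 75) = (s + 2)/(s - 5)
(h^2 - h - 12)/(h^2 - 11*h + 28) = (h + 3)/(h - 7)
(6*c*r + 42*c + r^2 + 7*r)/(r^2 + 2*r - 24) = (6*c*r + 42*c + r^2 + 7*r)/(r^2 + 2*r - 24)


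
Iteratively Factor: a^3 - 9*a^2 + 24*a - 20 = (a - 5)*(a^2 - 4*a + 4) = (a - 5)*(a - 2)*(a - 2)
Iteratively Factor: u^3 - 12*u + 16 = (u - 2)*(u^2 + 2*u - 8) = (u - 2)^2*(u + 4)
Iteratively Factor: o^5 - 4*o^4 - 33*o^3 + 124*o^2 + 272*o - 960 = (o + 4)*(o^4 - 8*o^3 - o^2 + 128*o - 240) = (o - 4)*(o + 4)*(o^3 - 4*o^2 - 17*o + 60) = (o - 4)*(o - 3)*(o + 4)*(o^2 - o - 20) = (o - 4)*(o - 3)*(o + 4)^2*(o - 5)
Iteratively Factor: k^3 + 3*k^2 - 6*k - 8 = (k + 1)*(k^2 + 2*k - 8) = (k - 2)*(k + 1)*(k + 4)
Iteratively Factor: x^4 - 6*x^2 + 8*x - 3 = (x - 1)*(x^3 + x^2 - 5*x + 3) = (x - 1)^2*(x^2 + 2*x - 3) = (x - 1)^2*(x + 3)*(x - 1)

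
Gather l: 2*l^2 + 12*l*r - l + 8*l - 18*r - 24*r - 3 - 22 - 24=2*l^2 + l*(12*r + 7) - 42*r - 49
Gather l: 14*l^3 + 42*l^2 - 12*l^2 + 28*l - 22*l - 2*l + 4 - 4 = 14*l^3 + 30*l^2 + 4*l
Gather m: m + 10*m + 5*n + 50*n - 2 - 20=11*m + 55*n - 22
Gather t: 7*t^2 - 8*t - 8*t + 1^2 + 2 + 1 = 7*t^2 - 16*t + 4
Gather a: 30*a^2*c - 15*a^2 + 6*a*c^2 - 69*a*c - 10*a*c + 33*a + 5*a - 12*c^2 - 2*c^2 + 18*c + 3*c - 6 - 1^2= a^2*(30*c - 15) + a*(6*c^2 - 79*c + 38) - 14*c^2 + 21*c - 7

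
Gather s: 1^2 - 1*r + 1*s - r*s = -r + s*(1 - r) + 1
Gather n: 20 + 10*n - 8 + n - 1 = 11*n + 11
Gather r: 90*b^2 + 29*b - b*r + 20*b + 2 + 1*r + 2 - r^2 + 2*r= 90*b^2 + 49*b - r^2 + r*(3 - b) + 4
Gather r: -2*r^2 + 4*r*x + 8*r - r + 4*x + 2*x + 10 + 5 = -2*r^2 + r*(4*x + 7) + 6*x + 15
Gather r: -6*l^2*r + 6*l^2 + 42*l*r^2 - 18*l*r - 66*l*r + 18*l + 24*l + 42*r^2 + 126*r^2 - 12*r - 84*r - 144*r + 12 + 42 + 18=6*l^2 + 42*l + r^2*(42*l + 168) + r*(-6*l^2 - 84*l - 240) + 72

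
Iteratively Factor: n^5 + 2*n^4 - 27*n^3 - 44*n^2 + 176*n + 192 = (n - 4)*(n^4 + 6*n^3 - 3*n^2 - 56*n - 48) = (n - 4)*(n + 1)*(n^3 + 5*n^2 - 8*n - 48) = (n - 4)*(n + 1)*(n + 4)*(n^2 + n - 12) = (n - 4)*(n + 1)*(n + 4)^2*(n - 3)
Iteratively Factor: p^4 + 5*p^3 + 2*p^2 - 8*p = (p + 2)*(p^3 + 3*p^2 - 4*p) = (p - 1)*(p + 2)*(p^2 + 4*p) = (p - 1)*(p + 2)*(p + 4)*(p)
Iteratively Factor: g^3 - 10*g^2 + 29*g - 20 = (g - 1)*(g^2 - 9*g + 20) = (g - 5)*(g - 1)*(g - 4)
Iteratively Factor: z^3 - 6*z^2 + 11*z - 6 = (z - 2)*(z^2 - 4*z + 3) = (z - 3)*(z - 2)*(z - 1)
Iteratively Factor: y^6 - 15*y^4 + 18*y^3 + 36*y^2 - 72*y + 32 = (y + 2)*(y^5 - 2*y^4 - 11*y^3 + 40*y^2 - 44*y + 16) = (y - 1)*(y + 2)*(y^4 - y^3 - 12*y^2 + 28*y - 16) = (y - 1)^2*(y + 2)*(y^3 - 12*y + 16) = (y - 2)*(y - 1)^2*(y + 2)*(y^2 + 2*y - 8) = (y - 2)^2*(y - 1)^2*(y + 2)*(y + 4)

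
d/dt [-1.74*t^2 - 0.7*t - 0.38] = -3.48*t - 0.7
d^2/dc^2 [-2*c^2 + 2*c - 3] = -4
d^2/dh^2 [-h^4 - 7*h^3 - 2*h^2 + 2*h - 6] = -12*h^2 - 42*h - 4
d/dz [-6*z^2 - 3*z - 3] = -12*z - 3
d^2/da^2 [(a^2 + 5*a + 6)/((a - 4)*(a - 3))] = 12*(2*a^3 - 3*a^2 - 51*a + 131)/(a^6 - 21*a^5 + 183*a^4 - 847*a^3 + 2196*a^2 - 3024*a + 1728)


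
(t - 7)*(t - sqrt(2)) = t^2 - 7*t - sqrt(2)*t + 7*sqrt(2)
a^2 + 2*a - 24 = (a - 4)*(a + 6)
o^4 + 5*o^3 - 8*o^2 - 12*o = o*(o - 2)*(o + 1)*(o + 6)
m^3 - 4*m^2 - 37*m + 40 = (m - 8)*(m - 1)*(m + 5)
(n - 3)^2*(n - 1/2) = n^3 - 13*n^2/2 + 12*n - 9/2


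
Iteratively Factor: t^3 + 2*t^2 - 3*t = (t + 3)*(t^2 - t) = (t - 1)*(t + 3)*(t)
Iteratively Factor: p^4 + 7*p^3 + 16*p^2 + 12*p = (p)*(p^3 + 7*p^2 + 16*p + 12) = p*(p + 3)*(p^2 + 4*p + 4) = p*(p + 2)*(p + 3)*(p + 2)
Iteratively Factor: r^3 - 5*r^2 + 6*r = (r - 2)*(r^2 - 3*r) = r*(r - 2)*(r - 3)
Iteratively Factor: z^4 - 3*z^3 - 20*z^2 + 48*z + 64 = (z - 4)*(z^3 + z^2 - 16*z - 16) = (z - 4)^2*(z^2 + 5*z + 4) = (z - 4)^2*(z + 4)*(z + 1)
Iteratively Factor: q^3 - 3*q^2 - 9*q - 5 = (q + 1)*(q^2 - 4*q - 5) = (q + 1)^2*(q - 5)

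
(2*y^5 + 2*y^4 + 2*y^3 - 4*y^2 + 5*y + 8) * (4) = 8*y^5 + 8*y^4 + 8*y^3 - 16*y^2 + 20*y + 32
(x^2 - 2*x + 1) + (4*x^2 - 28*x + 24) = 5*x^2 - 30*x + 25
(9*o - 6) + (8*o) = 17*o - 6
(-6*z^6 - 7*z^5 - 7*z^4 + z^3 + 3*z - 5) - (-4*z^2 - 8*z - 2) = -6*z^6 - 7*z^5 - 7*z^4 + z^3 + 4*z^2 + 11*z - 3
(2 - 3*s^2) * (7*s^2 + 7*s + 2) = -21*s^4 - 21*s^3 + 8*s^2 + 14*s + 4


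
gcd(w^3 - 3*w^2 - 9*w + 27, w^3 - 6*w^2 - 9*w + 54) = w^2 - 9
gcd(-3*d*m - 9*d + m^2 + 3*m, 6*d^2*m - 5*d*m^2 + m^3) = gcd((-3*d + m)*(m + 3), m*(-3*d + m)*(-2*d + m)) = 3*d - m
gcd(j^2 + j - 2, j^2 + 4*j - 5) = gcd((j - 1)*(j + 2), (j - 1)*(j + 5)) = j - 1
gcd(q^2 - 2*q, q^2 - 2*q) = q^2 - 2*q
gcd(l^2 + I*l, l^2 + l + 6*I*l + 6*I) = 1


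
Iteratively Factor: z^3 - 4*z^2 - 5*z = (z)*(z^2 - 4*z - 5) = z*(z + 1)*(z - 5)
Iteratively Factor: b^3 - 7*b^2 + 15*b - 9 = (b - 1)*(b^2 - 6*b + 9) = (b - 3)*(b - 1)*(b - 3)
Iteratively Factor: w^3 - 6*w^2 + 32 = (w + 2)*(w^2 - 8*w + 16) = (w - 4)*(w + 2)*(w - 4)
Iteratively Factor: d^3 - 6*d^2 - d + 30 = (d + 2)*(d^2 - 8*d + 15) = (d - 5)*(d + 2)*(d - 3)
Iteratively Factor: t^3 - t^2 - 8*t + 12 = (t - 2)*(t^2 + t - 6) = (t - 2)*(t + 3)*(t - 2)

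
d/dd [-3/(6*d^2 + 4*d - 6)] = 3*(3*d + 1)/(3*d^2 + 2*d - 3)^2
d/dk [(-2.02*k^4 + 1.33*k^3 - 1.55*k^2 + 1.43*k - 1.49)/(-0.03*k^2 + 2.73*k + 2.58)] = (0.1212*k^5 - 16.5837*k^4 - 13.5846*k^3 + 6.1056*k^2 - 8.0874*k + 7.7571)/(0.0009*k^4 - 0.1638*k^3 + 7.2981*k^2 + 14.0868*k + 6.6564)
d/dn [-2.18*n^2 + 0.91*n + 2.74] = 0.91 - 4.36*n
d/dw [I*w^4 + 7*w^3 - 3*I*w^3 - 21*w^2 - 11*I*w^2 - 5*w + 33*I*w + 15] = 4*I*w^3 + w^2*(21 - 9*I) + w*(-42 - 22*I) - 5 + 33*I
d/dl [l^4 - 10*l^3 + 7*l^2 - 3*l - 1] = 4*l^3 - 30*l^2 + 14*l - 3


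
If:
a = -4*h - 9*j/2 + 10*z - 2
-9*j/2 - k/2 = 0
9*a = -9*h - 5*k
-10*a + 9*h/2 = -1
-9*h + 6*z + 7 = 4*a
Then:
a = 1432/2449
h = 2638/2449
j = 814/2449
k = -7326/2449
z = 4109/4898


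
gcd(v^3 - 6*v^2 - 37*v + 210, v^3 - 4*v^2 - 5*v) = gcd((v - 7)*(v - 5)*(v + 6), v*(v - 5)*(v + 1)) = v - 5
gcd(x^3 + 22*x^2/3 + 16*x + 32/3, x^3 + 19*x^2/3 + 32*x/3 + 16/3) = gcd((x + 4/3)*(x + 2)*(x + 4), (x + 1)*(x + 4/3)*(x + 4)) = x^2 + 16*x/3 + 16/3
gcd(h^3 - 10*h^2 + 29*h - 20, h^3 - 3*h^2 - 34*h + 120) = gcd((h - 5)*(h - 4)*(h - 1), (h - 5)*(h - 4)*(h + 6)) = h^2 - 9*h + 20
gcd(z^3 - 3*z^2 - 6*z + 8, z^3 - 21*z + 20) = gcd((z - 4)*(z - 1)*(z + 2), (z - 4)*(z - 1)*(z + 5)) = z^2 - 5*z + 4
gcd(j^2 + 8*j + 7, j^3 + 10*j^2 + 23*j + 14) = j^2 + 8*j + 7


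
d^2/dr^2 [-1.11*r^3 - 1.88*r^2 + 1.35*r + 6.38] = -6.66*r - 3.76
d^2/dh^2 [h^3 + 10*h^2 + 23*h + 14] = 6*h + 20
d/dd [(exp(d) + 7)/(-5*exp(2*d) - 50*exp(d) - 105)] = exp(d)/(5*(exp(2*d) + 6*exp(d) + 9))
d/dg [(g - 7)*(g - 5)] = 2*g - 12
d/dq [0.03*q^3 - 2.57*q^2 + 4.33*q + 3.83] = 0.09*q^2 - 5.14*q + 4.33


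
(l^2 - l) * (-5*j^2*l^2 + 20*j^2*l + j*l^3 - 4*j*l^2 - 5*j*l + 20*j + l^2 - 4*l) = -5*j^2*l^4 + 25*j^2*l^3 - 20*j^2*l^2 + j*l^5 - 5*j*l^4 - j*l^3 + 25*j*l^2 - 20*j*l + l^4 - 5*l^3 + 4*l^2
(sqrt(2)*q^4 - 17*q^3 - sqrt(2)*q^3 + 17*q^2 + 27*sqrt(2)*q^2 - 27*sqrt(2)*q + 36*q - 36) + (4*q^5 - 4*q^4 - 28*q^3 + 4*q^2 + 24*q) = 4*q^5 - 4*q^4 + sqrt(2)*q^4 - 45*q^3 - sqrt(2)*q^3 + 21*q^2 + 27*sqrt(2)*q^2 - 27*sqrt(2)*q + 60*q - 36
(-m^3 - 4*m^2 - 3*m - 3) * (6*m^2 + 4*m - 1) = -6*m^5 - 28*m^4 - 33*m^3 - 26*m^2 - 9*m + 3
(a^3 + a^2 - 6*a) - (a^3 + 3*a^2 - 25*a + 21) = -2*a^2 + 19*a - 21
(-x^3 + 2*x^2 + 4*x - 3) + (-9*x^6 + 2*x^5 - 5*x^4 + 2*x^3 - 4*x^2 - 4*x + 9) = -9*x^6 + 2*x^5 - 5*x^4 + x^3 - 2*x^2 + 6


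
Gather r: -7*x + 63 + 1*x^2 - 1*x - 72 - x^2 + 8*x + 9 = 0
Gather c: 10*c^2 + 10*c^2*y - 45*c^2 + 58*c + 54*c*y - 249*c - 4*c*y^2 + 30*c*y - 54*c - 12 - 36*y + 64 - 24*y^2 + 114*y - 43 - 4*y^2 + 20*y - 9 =c^2*(10*y - 35) + c*(-4*y^2 + 84*y - 245) - 28*y^2 + 98*y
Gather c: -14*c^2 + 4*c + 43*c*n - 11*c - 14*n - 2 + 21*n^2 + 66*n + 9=-14*c^2 + c*(43*n - 7) + 21*n^2 + 52*n + 7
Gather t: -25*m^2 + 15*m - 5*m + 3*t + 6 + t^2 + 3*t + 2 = -25*m^2 + 10*m + t^2 + 6*t + 8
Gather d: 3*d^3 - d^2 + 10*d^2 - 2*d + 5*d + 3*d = 3*d^3 + 9*d^2 + 6*d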